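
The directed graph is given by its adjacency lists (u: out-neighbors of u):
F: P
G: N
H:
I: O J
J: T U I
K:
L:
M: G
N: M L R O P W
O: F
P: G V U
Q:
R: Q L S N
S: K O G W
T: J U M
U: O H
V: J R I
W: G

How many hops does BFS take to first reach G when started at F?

2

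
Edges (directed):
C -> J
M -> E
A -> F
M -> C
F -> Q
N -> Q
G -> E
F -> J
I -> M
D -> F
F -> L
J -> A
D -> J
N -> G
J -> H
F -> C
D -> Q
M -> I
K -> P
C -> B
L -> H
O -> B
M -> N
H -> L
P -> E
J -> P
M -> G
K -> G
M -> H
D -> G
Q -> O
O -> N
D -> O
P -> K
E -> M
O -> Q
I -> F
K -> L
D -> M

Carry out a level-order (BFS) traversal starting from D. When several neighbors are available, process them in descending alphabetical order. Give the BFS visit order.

D, Q, O, M, J, G, F, N, B, I, H, E, C, P, A, L, K

Visit D; enqueue Q, O, M, J, G, F → queue [Q, O, M, J, G, F]
Visit Q → queue [O, M, J, G, F]
Visit O; enqueue N, B → queue [M, J, G, F, N, B]
Visit M; enqueue I, H, E, C → queue [J, G, F, N, B, I, H, E, C]
Visit J; enqueue P, A → queue [G, F, N, B, I, H, E, C, P, A]
Visit G → queue [F, N, B, I, H, E, C, P, A]
Visit F; enqueue L → queue [N, B, I, H, E, C, P, A, L]
Visit N → queue [B, I, H, E, C, P, A, L]
Visit B → queue [I, H, E, C, P, A, L]
Visit I → queue [H, E, C, P, A, L]
Visit H → queue [E, C, P, A, L]
Visit E → queue [C, P, A, L]
Visit C → queue [P, A, L]
Visit P; enqueue K → queue [A, L, K]
Visit A → queue [L, K]
Visit L → queue [K]
Visit K → queue []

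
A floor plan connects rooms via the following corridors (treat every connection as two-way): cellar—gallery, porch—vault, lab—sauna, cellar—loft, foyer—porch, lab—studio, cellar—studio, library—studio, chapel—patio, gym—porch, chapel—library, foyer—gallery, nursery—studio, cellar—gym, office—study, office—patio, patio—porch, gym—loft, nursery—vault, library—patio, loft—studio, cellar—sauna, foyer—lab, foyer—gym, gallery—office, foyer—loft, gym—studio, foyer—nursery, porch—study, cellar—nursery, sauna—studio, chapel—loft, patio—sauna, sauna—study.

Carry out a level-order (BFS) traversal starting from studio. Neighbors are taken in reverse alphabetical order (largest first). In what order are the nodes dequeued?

studio, sauna, nursery, loft, library, lab, gym, cellar, study, patio, vault, foyer, chapel, porch, gallery, office

Visit studio; enqueue sauna, nursery, loft, library, lab, gym, cellar → queue [sauna, nursery, loft, library, lab, gym, cellar]
Visit sauna; enqueue study, patio → queue [nursery, loft, library, lab, gym, cellar, study, patio]
Visit nursery; enqueue vault, foyer → queue [loft, library, lab, gym, cellar, study, patio, vault, foyer]
Visit loft; enqueue chapel → queue [library, lab, gym, cellar, study, patio, vault, foyer, chapel]
Visit library → queue [lab, gym, cellar, study, patio, vault, foyer, chapel]
Visit lab → queue [gym, cellar, study, patio, vault, foyer, chapel]
Visit gym; enqueue porch → queue [cellar, study, patio, vault, foyer, chapel, porch]
Visit cellar; enqueue gallery → queue [study, patio, vault, foyer, chapel, porch, gallery]
Visit study; enqueue office → queue [patio, vault, foyer, chapel, porch, gallery, office]
Visit patio → queue [vault, foyer, chapel, porch, gallery, office]
Visit vault → queue [foyer, chapel, porch, gallery, office]
Visit foyer → queue [chapel, porch, gallery, office]
Visit chapel → queue [porch, gallery, office]
Visit porch → queue [gallery, office]
Visit gallery → queue [office]
Visit office → queue []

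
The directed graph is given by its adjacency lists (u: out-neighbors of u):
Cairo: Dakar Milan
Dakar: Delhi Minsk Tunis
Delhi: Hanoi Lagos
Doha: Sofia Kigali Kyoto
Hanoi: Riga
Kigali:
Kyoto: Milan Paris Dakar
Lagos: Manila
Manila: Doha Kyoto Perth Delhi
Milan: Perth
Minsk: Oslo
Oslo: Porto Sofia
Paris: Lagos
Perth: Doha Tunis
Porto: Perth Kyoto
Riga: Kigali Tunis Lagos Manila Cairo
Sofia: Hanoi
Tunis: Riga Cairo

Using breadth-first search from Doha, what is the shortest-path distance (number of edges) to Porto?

5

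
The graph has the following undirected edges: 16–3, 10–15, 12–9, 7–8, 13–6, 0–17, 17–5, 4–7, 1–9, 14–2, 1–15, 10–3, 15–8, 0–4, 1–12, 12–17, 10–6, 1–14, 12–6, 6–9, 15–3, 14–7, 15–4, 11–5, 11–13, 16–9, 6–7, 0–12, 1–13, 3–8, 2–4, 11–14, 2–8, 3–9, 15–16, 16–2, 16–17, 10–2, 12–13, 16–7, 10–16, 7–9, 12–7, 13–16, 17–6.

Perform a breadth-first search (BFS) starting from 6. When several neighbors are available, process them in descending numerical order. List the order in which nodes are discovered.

Visit 6; enqueue 17, 13, 12, 10, 9, 7 → queue [17, 13, 12, 10, 9, 7]
Visit 17; enqueue 16, 5, 0 → queue [13, 12, 10, 9, 7, 16, 5, 0]
Visit 13; enqueue 11, 1 → queue [12, 10, 9, 7, 16, 5, 0, 11, 1]
Visit 12 → queue [10, 9, 7, 16, 5, 0, 11, 1]
Visit 10; enqueue 15, 3, 2 → queue [9, 7, 16, 5, 0, 11, 1, 15, 3, 2]
Visit 9 → queue [7, 16, 5, 0, 11, 1, 15, 3, 2]
Visit 7; enqueue 14, 8, 4 → queue [16, 5, 0, 11, 1, 15, 3, 2, 14, 8, 4]
Visit 16 → queue [5, 0, 11, 1, 15, 3, 2, 14, 8, 4]
Visit 5 → queue [0, 11, 1, 15, 3, 2, 14, 8, 4]
Visit 0 → queue [11, 1, 15, 3, 2, 14, 8, 4]
Visit 11 → queue [1, 15, 3, 2, 14, 8, 4]
Visit 1 → queue [15, 3, 2, 14, 8, 4]
Visit 15 → queue [3, 2, 14, 8, 4]
Visit 3 → queue [2, 14, 8, 4]
Visit 2 → queue [14, 8, 4]
Visit 14 → queue [8, 4]
Visit 8 → queue [4]
Visit 4 → queue []

6, 17, 13, 12, 10, 9, 7, 16, 5, 0, 11, 1, 15, 3, 2, 14, 8, 4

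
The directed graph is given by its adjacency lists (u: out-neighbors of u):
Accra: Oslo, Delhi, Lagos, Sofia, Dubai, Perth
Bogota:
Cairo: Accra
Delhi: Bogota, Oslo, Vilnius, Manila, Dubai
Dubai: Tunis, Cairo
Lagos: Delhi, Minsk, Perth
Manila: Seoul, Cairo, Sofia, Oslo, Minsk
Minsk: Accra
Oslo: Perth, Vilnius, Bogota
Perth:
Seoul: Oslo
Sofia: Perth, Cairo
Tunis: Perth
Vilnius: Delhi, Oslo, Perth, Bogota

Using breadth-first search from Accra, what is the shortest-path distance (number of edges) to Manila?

Level 0: Accra
Level 1: Delhi, Dubai, Lagos, Oslo, Perth, Sofia
Level 2: Bogota, Cairo, Manila, Minsk, Tunis, Vilnius
Level 3: Seoul
Manila first appears at level 2.

2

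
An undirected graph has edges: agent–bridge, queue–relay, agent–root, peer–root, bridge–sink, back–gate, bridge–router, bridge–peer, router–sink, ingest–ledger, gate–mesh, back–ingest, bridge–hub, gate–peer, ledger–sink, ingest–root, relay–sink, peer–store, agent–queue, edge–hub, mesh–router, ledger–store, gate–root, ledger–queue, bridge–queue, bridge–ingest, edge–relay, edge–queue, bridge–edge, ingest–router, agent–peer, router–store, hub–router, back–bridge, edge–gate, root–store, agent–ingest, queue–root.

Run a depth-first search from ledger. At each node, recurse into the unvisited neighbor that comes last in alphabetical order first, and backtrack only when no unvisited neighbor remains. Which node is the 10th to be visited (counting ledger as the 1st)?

Visit ledger
ledger → store
store → router
router → sink
sink → relay
relay → queue
queue → root
root → peer
peer → gate
gate → mesh
gate → edge
edge → hub
hub → bridge
bridge → ingest
ingest → back
ingest → agent

Visit order: ledger, store, router, sink, relay, queue, root, peer, gate, mesh, edge, hub, bridge, ingest, back, agent

mesh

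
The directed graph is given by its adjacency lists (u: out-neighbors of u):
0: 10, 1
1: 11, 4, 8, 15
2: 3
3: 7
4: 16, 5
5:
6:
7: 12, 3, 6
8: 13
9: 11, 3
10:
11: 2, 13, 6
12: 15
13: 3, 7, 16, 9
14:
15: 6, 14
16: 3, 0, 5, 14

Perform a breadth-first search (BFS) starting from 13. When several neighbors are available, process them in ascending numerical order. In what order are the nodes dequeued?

13 → 3 → 7 → 9 → 16 → 6 → 12 → 11 → 0 → 5 → 14 → 15 → 2 → 1 → 10 → 4 → 8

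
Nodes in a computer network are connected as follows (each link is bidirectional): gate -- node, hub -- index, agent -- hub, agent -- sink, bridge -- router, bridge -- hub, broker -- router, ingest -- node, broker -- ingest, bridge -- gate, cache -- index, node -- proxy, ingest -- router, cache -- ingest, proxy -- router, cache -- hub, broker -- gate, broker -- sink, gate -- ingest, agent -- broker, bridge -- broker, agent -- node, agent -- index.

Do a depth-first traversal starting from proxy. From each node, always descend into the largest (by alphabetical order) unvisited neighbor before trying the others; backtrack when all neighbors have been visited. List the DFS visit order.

proxy -> router -> ingest -> node -> gate -> broker -> sink -> agent -> index -> hub -> cache -> bridge

Visit proxy
proxy → router
router → ingest
ingest → node
node → gate
gate → broker
broker → sink
sink → agent
agent → index
index → hub
hub → cache
hub → bridge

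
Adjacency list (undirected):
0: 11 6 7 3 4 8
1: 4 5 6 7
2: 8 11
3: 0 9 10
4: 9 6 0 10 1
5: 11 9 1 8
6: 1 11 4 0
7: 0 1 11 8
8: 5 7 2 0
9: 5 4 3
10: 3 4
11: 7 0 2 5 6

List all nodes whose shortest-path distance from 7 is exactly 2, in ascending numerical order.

2, 3, 4, 5, 6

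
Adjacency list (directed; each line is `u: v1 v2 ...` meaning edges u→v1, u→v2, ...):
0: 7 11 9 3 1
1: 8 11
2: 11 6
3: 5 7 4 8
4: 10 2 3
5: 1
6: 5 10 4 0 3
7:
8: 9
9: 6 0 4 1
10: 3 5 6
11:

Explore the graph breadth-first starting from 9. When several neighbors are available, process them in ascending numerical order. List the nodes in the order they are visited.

Visit 9; enqueue 0, 1, 4, 6 → queue [0, 1, 4, 6]
Visit 0; enqueue 3, 7, 11 → queue [1, 4, 6, 3, 7, 11]
Visit 1; enqueue 8 → queue [4, 6, 3, 7, 11, 8]
Visit 4; enqueue 2, 10 → queue [6, 3, 7, 11, 8, 2, 10]
Visit 6; enqueue 5 → queue [3, 7, 11, 8, 2, 10, 5]
Visit 3 → queue [7, 11, 8, 2, 10, 5]
Visit 7 → queue [11, 8, 2, 10, 5]
Visit 11 → queue [8, 2, 10, 5]
Visit 8 → queue [2, 10, 5]
Visit 2 → queue [10, 5]
Visit 10 → queue [5]
Visit 5 → queue []

9 -> 0 -> 1 -> 4 -> 6 -> 3 -> 7 -> 11 -> 8 -> 2 -> 10 -> 5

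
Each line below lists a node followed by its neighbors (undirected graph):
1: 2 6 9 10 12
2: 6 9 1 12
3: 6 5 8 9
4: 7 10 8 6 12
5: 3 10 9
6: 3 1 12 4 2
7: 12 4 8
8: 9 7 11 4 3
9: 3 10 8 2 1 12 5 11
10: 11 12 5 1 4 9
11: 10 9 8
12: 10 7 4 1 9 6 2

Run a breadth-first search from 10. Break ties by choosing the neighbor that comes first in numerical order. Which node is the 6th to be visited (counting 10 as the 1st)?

11

Visit 10; enqueue 1, 4, 5, 9, 11, 12 → queue [1, 4, 5, 9, 11, 12]
Visit 1; enqueue 2, 6 → queue [4, 5, 9, 11, 12, 2, 6]
Visit 4; enqueue 7, 8 → queue [5, 9, 11, 12, 2, 6, 7, 8]
Visit 5; enqueue 3 → queue [9, 11, 12, 2, 6, 7, 8, 3]
Visit 9 → queue [11, 12, 2, 6, 7, 8, 3]
Visit 11 → queue [12, 2, 6, 7, 8, 3]
Visit 12 → queue [2, 6, 7, 8, 3]
Visit 2 → queue [6, 7, 8, 3]
Visit 6 → queue [7, 8, 3]
Visit 7 → queue [8, 3]
Visit 8 → queue [3]
Visit 3 → queue []

Visit order: 10, 1, 4, 5, 9, 11, 12, 2, 6, 7, 8, 3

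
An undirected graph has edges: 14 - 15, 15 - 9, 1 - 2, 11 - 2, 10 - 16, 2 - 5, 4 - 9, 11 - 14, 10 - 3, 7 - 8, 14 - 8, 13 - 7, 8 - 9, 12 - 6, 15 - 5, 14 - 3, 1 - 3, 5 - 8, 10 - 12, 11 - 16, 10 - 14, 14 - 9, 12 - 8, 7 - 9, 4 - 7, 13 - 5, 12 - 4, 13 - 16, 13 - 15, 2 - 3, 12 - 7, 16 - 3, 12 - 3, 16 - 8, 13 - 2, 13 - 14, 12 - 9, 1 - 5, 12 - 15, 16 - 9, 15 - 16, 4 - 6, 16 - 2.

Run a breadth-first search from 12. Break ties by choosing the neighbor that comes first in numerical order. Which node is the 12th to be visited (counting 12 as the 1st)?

14

Visit 12; enqueue 3, 4, 6, 7, 8, 9, 10, 15 → queue [3, 4, 6, 7, 8, 9, 10, 15]
Visit 3; enqueue 1, 2, 14, 16 → queue [4, 6, 7, 8, 9, 10, 15, 1, 2, 14, 16]
Visit 4 → queue [6, 7, 8, 9, 10, 15, 1, 2, 14, 16]
Visit 6 → queue [7, 8, 9, 10, 15, 1, 2, 14, 16]
Visit 7; enqueue 13 → queue [8, 9, 10, 15, 1, 2, 14, 16, 13]
Visit 8; enqueue 5 → queue [9, 10, 15, 1, 2, 14, 16, 13, 5]
Visit 9 → queue [10, 15, 1, 2, 14, 16, 13, 5]
Visit 10 → queue [15, 1, 2, 14, 16, 13, 5]
Visit 15 → queue [1, 2, 14, 16, 13, 5]
Visit 1 → queue [2, 14, 16, 13, 5]
Visit 2; enqueue 11 → queue [14, 16, 13, 5, 11]
Visit 14 → queue [16, 13, 5, 11]
Visit 16 → queue [13, 5, 11]
Visit 13 → queue [5, 11]
Visit 5 → queue [11]
Visit 11 → queue []

Visit order: 12, 3, 4, 6, 7, 8, 9, 10, 15, 1, 2, 14, 16, 13, 5, 11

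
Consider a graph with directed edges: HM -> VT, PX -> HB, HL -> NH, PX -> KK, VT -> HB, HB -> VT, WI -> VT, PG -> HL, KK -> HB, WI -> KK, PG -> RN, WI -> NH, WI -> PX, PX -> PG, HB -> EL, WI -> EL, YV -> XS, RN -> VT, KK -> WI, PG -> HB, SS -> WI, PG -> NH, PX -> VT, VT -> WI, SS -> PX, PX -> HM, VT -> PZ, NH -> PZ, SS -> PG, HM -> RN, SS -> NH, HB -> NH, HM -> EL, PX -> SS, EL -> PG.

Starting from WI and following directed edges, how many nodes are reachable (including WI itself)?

BFS from WI visits: WI, VT, PX, NH, KK, EL, PZ, HB, SS, PG, HM, RN, HL
Reachable nodes: 13 of 15 total.

13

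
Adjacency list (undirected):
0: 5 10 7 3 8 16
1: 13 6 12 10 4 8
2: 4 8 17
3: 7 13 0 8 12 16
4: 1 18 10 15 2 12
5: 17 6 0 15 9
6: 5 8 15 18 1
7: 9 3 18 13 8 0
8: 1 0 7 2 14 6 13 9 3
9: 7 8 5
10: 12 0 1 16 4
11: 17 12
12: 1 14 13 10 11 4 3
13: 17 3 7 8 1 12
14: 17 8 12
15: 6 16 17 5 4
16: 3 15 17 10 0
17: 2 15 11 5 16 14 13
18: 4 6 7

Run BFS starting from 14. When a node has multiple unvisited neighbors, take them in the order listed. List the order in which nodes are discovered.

Visit 14; enqueue 17, 8, 12 → queue [17, 8, 12]
Visit 17; enqueue 2, 15, 11, 5, 16, 13 → queue [8, 12, 2, 15, 11, 5, 16, 13]
Visit 8; enqueue 1, 0, 7, 6, 9, 3 → queue [12, 2, 15, 11, 5, 16, 13, 1, 0, 7, 6, 9, 3]
Visit 12; enqueue 10, 4 → queue [2, 15, 11, 5, 16, 13, 1, 0, 7, 6, 9, 3, 10, 4]
Visit 2 → queue [15, 11, 5, 16, 13, 1, 0, 7, 6, 9, 3, 10, 4]
Visit 15 → queue [11, 5, 16, 13, 1, 0, 7, 6, 9, 3, 10, 4]
Visit 11 → queue [5, 16, 13, 1, 0, 7, 6, 9, 3, 10, 4]
Visit 5 → queue [16, 13, 1, 0, 7, 6, 9, 3, 10, 4]
Visit 16 → queue [13, 1, 0, 7, 6, 9, 3, 10, 4]
Visit 13 → queue [1, 0, 7, 6, 9, 3, 10, 4]
Visit 1 → queue [0, 7, 6, 9, 3, 10, 4]
Visit 0 → queue [7, 6, 9, 3, 10, 4]
Visit 7; enqueue 18 → queue [6, 9, 3, 10, 4, 18]
Visit 6 → queue [9, 3, 10, 4, 18]
Visit 9 → queue [3, 10, 4, 18]
Visit 3 → queue [10, 4, 18]
Visit 10 → queue [4, 18]
Visit 4 → queue [18]
Visit 18 → queue []

14 17 8 12 2 15 11 5 16 13 1 0 7 6 9 3 10 4 18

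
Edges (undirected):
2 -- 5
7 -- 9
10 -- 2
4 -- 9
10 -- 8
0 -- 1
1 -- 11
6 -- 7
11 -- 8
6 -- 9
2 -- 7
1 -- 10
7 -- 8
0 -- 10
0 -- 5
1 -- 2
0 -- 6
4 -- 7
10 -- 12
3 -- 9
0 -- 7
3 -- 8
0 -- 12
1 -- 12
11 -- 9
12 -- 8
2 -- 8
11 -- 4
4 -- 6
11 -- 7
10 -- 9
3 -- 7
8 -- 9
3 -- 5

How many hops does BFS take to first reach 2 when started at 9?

2

Level 0: 9
Level 1: 3, 4, 6, 7, 8, 10, 11
Level 2: 0, 1, 2, 5, 12
2 first appears at level 2.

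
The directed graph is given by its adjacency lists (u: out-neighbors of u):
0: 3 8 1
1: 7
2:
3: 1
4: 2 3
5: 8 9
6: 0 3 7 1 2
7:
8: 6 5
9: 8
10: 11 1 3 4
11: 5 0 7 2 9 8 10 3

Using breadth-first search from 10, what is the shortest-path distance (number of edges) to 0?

2

Level 0: 10
Level 1: 1, 3, 4, 11
Level 2: 0, 2, 5, 7, 8, 9
Level 3: 6
0 first appears at level 2.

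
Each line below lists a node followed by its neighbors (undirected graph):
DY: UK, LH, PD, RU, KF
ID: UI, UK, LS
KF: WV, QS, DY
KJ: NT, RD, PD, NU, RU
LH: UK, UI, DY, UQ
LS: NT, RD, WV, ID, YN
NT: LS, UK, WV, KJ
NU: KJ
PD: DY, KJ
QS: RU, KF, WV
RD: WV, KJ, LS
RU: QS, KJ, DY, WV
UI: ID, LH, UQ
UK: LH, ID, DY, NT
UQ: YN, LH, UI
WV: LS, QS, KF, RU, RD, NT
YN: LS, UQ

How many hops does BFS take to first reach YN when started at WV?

2

Level 0: WV
Level 1: KF, LS, NT, QS, RD, RU
Level 2: DY, ID, KJ, UK, YN
Level 3: LH, NU, PD, UI, UQ
YN first appears at level 2.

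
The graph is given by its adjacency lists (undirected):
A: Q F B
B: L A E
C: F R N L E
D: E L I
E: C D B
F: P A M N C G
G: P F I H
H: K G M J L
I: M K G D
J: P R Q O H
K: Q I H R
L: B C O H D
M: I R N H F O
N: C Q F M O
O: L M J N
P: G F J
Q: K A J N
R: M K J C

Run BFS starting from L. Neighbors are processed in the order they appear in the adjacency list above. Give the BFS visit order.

Visit L; enqueue B, C, O, H, D → queue [B, C, O, H, D]
Visit B; enqueue A, E → queue [C, O, H, D, A, E]
Visit C; enqueue F, R, N → queue [O, H, D, A, E, F, R, N]
Visit O; enqueue M, J → queue [H, D, A, E, F, R, N, M, J]
Visit H; enqueue K, G → queue [D, A, E, F, R, N, M, J, K, G]
Visit D; enqueue I → queue [A, E, F, R, N, M, J, K, G, I]
Visit A; enqueue Q → queue [E, F, R, N, M, J, K, G, I, Q]
Visit E → queue [F, R, N, M, J, K, G, I, Q]
Visit F; enqueue P → queue [R, N, M, J, K, G, I, Q, P]
Visit R → queue [N, M, J, K, G, I, Q, P]
Visit N → queue [M, J, K, G, I, Q, P]
Visit M → queue [J, K, G, I, Q, P]
Visit J → queue [K, G, I, Q, P]
Visit K → queue [G, I, Q, P]
Visit G → queue [I, Q, P]
Visit I → queue [Q, P]
Visit Q → queue [P]
Visit P → queue []

L B C O H D A E F R N M J K G I Q P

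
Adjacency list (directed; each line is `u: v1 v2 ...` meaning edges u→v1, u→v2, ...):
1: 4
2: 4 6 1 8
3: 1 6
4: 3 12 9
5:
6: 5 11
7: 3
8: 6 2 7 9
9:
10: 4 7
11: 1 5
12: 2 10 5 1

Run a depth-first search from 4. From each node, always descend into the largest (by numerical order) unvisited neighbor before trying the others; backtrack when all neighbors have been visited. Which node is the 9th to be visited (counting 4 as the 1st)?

1

Visit 4
4 → 12
12 → 10
10 → 7
7 → 3
3 → 6
6 → 11
11 → 5
11 → 1
12 → 2
2 → 8
8 → 9

Visit order: 4, 12, 10, 7, 3, 6, 11, 5, 1, 2, 8, 9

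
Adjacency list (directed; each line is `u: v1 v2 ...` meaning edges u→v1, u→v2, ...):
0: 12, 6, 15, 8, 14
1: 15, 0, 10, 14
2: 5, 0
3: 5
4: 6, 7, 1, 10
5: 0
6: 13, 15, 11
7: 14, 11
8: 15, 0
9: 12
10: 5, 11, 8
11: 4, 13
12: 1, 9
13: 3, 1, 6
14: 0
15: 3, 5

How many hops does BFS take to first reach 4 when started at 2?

4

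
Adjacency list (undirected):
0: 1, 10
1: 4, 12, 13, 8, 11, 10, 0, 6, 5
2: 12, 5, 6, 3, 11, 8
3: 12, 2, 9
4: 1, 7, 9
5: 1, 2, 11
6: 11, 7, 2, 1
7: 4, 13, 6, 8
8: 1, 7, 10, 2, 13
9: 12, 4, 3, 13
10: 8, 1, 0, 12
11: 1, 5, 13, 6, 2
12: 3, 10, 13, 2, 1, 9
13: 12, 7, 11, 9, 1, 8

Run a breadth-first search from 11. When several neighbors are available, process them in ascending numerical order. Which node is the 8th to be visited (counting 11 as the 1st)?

Visit 11; enqueue 1, 2, 5, 6, 13 → queue [1, 2, 5, 6, 13]
Visit 1; enqueue 0, 4, 8, 10, 12 → queue [2, 5, 6, 13, 0, 4, 8, 10, 12]
Visit 2; enqueue 3 → queue [5, 6, 13, 0, 4, 8, 10, 12, 3]
Visit 5 → queue [6, 13, 0, 4, 8, 10, 12, 3]
Visit 6; enqueue 7 → queue [13, 0, 4, 8, 10, 12, 3, 7]
Visit 13; enqueue 9 → queue [0, 4, 8, 10, 12, 3, 7, 9]
Visit 0 → queue [4, 8, 10, 12, 3, 7, 9]
Visit 4 → queue [8, 10, 12, 3, 7, 9]
Visit 8 → queue [10, 12, 3, 7, 9]
Visit 10 → queue [12, 3, 7, 9]
Visit 12 → queue [3, 7, 9]
Visit 3 → queue [7, 9]
Visit 7 → queue [9]
Visit 9 → queue []

Visit order: 11, 1, 2, 5, 6, 13, 0, 4, 8, 10, 12, 3, 7, 9

4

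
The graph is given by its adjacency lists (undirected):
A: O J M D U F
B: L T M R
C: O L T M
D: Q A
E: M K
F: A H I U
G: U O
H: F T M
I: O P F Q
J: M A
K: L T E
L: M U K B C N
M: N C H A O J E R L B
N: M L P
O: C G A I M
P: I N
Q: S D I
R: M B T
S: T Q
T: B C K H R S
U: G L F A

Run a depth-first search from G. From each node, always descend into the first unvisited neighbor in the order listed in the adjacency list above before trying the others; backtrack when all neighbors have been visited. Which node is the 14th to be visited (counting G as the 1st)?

E

Visit G
G → U
U → L
L → M
M → N
N → P
P → I
I → O
O → C
C → T
T → B
B → R
T → K
K → E
T → H
H → F
F → A
A → J
A → D
D → Q
Q → S

Visit order: G, U, L, M, N, P, I, O, C, T, B, R, K, E, H, F, A, J, D, Q, S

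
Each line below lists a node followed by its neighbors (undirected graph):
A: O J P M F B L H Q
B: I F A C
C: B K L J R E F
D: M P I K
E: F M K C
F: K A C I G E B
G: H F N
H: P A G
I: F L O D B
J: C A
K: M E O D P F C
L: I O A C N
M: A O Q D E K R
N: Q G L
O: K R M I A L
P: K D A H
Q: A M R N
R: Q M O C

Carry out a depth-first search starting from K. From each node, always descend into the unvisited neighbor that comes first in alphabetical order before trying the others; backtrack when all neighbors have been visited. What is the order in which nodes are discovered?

K, C, B, A, F, E, M, D, I, L, N, G, H, P, Q, R, O, J

Visit K
K → C
C → B
B → A
A → F
F → E
E → M
M → D
D → I
I → L
L → N
N → G
G → H
H → P
N → Q
Q → R
R → O
A → J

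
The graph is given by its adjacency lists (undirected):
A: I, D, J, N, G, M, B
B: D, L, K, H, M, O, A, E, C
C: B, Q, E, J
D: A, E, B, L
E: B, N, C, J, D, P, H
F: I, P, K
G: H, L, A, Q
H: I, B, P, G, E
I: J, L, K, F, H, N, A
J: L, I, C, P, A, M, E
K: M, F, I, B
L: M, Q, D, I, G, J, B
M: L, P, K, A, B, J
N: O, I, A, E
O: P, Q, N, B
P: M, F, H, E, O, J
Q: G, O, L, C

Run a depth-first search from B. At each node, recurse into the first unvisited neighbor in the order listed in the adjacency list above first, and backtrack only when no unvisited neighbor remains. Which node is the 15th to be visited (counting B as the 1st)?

N

Visit B
B → D
D → A
A → I
I → J
J → L
L → M
M → P
P → F
F → K
P → H
H → G
G → Q
Q → O
O → N
N → E
E → C

Visit order: B, D, A, I, J, L, M, P, F, K, H, G, Q, O, N, E, C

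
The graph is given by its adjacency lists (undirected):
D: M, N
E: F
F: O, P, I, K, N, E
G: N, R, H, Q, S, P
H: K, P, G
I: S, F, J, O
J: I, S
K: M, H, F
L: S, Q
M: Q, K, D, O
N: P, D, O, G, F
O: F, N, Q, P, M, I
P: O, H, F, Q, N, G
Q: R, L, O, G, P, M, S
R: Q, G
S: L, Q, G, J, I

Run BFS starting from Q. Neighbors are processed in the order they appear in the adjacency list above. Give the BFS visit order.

Visit Q; enqueue R, L, O, G, P, M, S → queue [R, L, O, G, P, M, S]
Visit R → queue [L, O, G, P, M, S]
Visit L → queue [O, G, P, M, S]
Visit O; enqueue F, N, I → queue [G, P, M, S, F, N, I]
Visit G; enqueue H → queue [P, M, S, F, N, I, H]
Visit P → queue [M, S, F, N, I, H]
Visit M; enqueue K, D → queue [S, F, N, I, H, K, D]
Visit S; enqueue J → queue [F, N, I, H, K, D, J]
Visit F; enqueue E → queue [N, I, H, K, D, J, E]
Visit N → queue [I, H, K, D, J, E]
Visit I → queue [H, K, D, J, E]
Visit H → queue [K, D, J, E]
Visit K → queue [D, J, E]
Visit D → queue [J, E]
Visit J → queue [E]
Visit E → queue []

Q R L O G P M S F N I H K D J E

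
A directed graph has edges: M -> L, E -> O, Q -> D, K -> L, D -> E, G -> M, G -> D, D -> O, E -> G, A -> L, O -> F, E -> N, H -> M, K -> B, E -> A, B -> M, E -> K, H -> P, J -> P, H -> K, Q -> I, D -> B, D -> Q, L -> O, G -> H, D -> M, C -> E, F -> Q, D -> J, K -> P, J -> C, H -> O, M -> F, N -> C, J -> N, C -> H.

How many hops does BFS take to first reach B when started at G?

Level 0: G
Level 1: D, H, M
Level 2: B, E, F, J, K, L, O, P, Q
Level 3: A, C, I, N
B first appears at level 2.

2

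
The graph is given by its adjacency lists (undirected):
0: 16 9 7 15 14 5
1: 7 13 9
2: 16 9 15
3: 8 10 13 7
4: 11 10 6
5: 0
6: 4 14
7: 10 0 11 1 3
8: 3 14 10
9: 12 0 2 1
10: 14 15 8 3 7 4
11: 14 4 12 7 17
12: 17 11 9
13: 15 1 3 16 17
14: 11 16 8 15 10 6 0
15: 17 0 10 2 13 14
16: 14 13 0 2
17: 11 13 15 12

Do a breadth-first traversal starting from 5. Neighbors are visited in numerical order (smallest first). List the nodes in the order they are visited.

5 -> 0 -> 7 -> 9 -> 14 -> 15 -> 16 -> 1 -> 3 -> 10 -> 11 -> 2 -> 12 -> 6 -> 8 -> 13 -> 17 -> 4

Visit 5; enqueue 0 → queue [0]
Visit 0; enqueue 7, 9, 14, 15, 16 → queue [7, 9, 14, 15, 16]
Visit 7; enqueue 1, 3, 10, 11 → queue [9, 14, 15, 16, 1, 3, 10, 11]
Visit 9; enqueue 2, 12 → queue [14, 15, 16, 1, 3, 10, 11, 2, 12]
Visit 14; enqueue 6, 8 → queue [15, 16, 1, 3, 10, 11, 2, 12, 6, 8]
Visit 15; enqueue 13, 17 → queue [16, 1, 3, 10, 11, 2, 12, 6, 8, 13, 17]
Visit 16 → queue [1, 3, 10, 11, 2, 12, 6, 8, 13, 17]
Visit 1 → queue [3, 10, 11, 2, 12, 6, 8, 13, 17]
Visit 3 → queue [10, 11, 2, 12, 6, 8, 13, 17]
Visit 10; enqueue 4 → queue [11, 2, 12, 6, 8, 13, 17, 4]
Visit 11 → queue [2, 12, 6, 8, 13, 17, 4]
Visit 2 → queue [12, 6, 8, 13, 17, 4]
Visit 12 → queue [6, 8, 13, 17, 4]
Visit 6 → queue [8, 13, 17, 4]
Visit 8 → queue [13, 17, 4]
Visit 13 → queue [17, 4]
Visit 17 → queue [4]
Visit 4 → queue []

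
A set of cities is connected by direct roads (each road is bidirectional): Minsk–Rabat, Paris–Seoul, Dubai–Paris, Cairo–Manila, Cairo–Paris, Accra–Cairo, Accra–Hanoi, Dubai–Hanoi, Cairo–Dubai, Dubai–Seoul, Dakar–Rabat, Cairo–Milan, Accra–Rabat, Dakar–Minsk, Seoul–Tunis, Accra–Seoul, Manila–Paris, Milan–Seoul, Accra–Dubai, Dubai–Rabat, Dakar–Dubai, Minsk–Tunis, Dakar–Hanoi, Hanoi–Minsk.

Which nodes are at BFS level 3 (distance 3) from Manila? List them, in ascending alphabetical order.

Dakar, Hanoi, Rabat, Tunis

Level 0: Manila
Level 1: Cairo, Paris
Level 2: Accra, Dubai, Milan, Seoul
Level 3: Dakar, Hanoi, Rabat, Tunis
Level 4: Minsk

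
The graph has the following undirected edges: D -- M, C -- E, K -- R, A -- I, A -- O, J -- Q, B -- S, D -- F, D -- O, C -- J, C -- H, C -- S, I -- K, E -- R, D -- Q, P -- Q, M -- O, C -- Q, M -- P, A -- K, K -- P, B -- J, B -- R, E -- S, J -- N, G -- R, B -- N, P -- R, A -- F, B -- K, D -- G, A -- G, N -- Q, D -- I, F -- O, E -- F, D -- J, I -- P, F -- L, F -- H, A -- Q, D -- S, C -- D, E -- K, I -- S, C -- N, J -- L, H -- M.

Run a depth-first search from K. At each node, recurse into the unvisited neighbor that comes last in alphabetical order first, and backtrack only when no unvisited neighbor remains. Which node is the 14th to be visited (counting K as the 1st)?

I

Visit K
K → R
R → P
P → Q
Q → N
N → J
J → L
L → F
F → O
O → M
M → H
H → C
C → S
S → I
I → D
D → G
G → A
S → E
S → B

Visit order: K, R, P, Q, N, J, L, F, O, M, H, C, S, I, D, G, A, E, B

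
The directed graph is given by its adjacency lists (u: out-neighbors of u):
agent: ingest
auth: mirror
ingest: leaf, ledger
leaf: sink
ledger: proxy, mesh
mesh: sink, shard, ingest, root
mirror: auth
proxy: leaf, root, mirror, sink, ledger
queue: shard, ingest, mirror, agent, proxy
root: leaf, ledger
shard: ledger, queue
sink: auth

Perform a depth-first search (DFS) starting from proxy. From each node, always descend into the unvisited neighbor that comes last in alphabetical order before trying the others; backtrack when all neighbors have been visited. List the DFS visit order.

Visit proxy
proxy → sink
sink → auth
auth → mirror
proxy → root
root → ledger
ledger → mesh
mesh → shard
shard → queue
queue → ingest
ingest → leaf
queue → agent

proxy sink auth mirror root ledger mesh shard queue ingest leaf agent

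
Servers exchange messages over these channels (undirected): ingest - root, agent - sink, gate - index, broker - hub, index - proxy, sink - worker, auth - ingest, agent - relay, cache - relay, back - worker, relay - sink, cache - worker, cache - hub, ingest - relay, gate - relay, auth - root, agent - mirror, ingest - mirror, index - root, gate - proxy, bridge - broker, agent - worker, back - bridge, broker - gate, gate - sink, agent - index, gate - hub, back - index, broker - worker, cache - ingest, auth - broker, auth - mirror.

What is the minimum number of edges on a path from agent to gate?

Level 0: agent
Level 1: index, mirror, relay, sink, worker
Level 2: auth, back, broker, cache, gate, ingest, proxy, root
Level 3: bridge, hub
gate first appears at level 2.

2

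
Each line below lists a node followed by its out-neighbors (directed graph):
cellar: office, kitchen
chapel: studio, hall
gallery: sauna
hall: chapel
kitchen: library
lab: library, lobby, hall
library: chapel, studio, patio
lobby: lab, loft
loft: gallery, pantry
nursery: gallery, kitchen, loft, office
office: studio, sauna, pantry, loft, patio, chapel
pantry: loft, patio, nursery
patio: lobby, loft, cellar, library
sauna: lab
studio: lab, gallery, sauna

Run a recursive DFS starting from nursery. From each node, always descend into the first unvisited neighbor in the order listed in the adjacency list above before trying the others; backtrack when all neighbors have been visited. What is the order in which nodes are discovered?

nursery -> gallery -> sauna -> lab -> library -> chapel -> studio -> hall -> patio -> lobby -> loft -> pantry -> cellar -> office -> kitchen

Visit nursery
nursery → gallery
gallery → sauna
sauna → lab
lab → library
library → chapel
chapel → studio
chapel → hall
library → patio
patio → lobby
lobby → loft
loft → pantry
patio → cellar
cellar → office
cellar → kitchen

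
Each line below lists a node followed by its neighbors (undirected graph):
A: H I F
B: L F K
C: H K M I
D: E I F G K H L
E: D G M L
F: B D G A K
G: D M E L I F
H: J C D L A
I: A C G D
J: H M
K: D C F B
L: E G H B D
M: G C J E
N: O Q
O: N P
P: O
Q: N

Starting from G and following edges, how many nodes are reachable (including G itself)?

BFS from G visits: G, D, E, F, I, L, M, H, K, A, B, C, J
Reachable nodes: 13 of 17 total.

13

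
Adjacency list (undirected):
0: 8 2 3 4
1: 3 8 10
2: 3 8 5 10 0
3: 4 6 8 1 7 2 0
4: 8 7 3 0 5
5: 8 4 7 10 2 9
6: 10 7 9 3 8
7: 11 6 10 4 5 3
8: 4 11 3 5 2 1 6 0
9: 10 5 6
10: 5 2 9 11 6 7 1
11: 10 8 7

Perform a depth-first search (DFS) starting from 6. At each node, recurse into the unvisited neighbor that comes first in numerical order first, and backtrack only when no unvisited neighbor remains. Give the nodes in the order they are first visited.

Visit 6
6 → 3
3 → 0
0 → 2
2 → 5
5 → 4
4 → 7
7 → 10
10 → 1
1 → 8
8 → 11
10 → 9

6 → 3 → 0 → 2 → 5 → 4 → 7 → 10 → 1 → 8 → 11 → 9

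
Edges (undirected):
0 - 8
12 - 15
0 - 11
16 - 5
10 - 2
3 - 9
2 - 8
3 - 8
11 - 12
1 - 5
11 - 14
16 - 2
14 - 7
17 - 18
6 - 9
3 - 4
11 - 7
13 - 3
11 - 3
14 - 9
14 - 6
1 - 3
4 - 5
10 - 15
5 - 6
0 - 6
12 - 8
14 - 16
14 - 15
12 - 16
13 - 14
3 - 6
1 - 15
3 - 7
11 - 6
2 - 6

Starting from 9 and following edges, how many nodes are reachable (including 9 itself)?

17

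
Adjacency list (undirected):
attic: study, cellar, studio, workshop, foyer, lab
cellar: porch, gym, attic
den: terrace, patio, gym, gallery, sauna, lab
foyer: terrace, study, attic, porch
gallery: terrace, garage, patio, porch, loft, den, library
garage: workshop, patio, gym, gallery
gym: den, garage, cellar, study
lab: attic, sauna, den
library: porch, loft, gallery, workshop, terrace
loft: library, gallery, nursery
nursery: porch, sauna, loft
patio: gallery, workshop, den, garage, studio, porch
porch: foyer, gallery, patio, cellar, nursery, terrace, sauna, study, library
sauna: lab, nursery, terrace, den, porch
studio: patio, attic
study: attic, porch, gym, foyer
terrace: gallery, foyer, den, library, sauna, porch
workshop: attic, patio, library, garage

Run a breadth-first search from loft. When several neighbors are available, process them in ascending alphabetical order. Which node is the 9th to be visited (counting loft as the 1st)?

Visit loft; enqueue gallery, library, nursery → queue [gallery, library, nursery]
Visit gallery; enqueue den, garage, patio, porch, terrace → queue [library, nursery, den, garage, patio, porch, terrace]
Visit library; enqueue workshop → queue [nursery, den, garage, patio, porch, terrace, workshop]
Visit nursery; enqueue sauna → queue [den, garage, patio, porch, terrace, workshop, sauna]
Visit den; enqueue gym, lab → queue [garage, patio, porch, terrace, workshop, sauna, gym, lab]
Visit garage → queue [patio, porch, terrace, workshop, sauna, gym, lab]
Visit patio; enqueue studio → queue [porch, terrace, workshop, sauna, gym, lab, studio]
Visit porch; enqueue cellar, foyer, study → queue [terrace, workshop, sauna, gym, lab, studio, cellar, foyer, study]
Visit terrace → queue [workshop, sauna, gym, lab, studio, cellar, foyer, study]
Visit workshop; enqueue attic → queue [sauna, gym, lab, studio, cellar, foyer, study, attic]
Visit sauna → queue [gym, lab, studio, cellar, foyer, study, attic]
Visit gym → queue [lab, studio, cellar, foyer, study, attic]
Visit lab → queue [studio, cellar, foyer, study, attic]
Visit studio → queue [cellar, foyer, study, attic]
Visit cellar → queue [foyer, study, attic]
Visit foyer → queue [study, attic]
Visit study → queue [attic]
Visit attic → queue []

Visit order: loft, gallery, library, nursery, den, garage, patio, porch, terrace, workshop, sauna, gym, lab, studio, cellar, foyer, study, attic

terrace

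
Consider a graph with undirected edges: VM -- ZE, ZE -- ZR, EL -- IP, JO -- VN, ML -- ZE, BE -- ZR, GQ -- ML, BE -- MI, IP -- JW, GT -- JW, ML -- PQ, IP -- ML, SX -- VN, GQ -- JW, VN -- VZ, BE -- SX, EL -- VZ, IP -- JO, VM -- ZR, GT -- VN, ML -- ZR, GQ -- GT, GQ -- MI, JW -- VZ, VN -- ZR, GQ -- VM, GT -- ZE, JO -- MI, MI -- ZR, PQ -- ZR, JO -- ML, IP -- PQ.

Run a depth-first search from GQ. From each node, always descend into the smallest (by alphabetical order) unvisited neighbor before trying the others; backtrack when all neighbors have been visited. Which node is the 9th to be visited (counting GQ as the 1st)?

Visit GQ
GQ → GT
GT → JW
JW → IP
IP → EL
EL → VZ
VZ → VN
VN → JO
JO → MI
MI → BE
BE → SX
BE → ZR
ZR → ML
ML → PQ
ML → ZE
ZE → VM

Visit order: GQ, GT, JW, IP, EL, VZ, VN, JO, MI, BE, SX, ZR, ML, PQ, ZE, VM

MI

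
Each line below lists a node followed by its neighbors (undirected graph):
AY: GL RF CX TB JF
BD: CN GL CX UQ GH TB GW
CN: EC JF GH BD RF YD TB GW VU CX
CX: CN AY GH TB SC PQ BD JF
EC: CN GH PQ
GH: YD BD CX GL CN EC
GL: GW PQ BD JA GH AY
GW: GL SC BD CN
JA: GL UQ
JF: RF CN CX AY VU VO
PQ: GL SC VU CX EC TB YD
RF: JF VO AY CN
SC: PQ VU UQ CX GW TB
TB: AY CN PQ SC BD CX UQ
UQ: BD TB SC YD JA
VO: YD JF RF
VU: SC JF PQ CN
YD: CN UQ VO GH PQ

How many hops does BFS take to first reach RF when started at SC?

3

Level 0: SC
Level 1: CX, GW, PQ, TB, UQ, VU
Level 2: AY, BD, CN, EC, GH, GL, JA, JF, YD
Level 3: RF, VO
RF first appears at level 3.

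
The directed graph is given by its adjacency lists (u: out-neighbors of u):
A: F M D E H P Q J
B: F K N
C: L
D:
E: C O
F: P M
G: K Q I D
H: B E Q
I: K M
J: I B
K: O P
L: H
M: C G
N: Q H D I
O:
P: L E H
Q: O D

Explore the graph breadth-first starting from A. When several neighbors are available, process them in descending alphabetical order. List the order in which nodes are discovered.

A Q P M J H F E D O L G C I B K N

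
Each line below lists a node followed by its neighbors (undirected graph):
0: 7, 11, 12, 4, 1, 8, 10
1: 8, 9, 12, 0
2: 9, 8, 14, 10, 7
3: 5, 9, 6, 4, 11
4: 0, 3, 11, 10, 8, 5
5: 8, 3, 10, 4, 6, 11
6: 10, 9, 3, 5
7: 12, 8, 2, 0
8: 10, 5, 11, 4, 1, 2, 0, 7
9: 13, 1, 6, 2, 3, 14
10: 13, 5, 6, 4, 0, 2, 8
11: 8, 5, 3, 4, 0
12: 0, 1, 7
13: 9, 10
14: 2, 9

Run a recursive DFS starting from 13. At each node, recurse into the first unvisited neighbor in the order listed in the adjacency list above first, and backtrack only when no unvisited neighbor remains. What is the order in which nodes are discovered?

Visit 13
13 → 9
9 → 1
1 → 8
8 → 10
10 → 5
5 → 3
3 → 6
3 → 4
4 → 0
0 → 7
7 → 12
7 → 2
2 → 14
0 → 11

13 → 9 → 1 → 8 → 10 → 5 → 3 → 6 → 4 → 0 → 7 → 12 → 2 → 14 → 11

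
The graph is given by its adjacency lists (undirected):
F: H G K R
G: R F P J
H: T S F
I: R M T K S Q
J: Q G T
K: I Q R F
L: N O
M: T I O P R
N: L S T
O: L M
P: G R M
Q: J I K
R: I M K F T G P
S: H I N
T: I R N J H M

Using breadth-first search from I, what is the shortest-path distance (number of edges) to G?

2

Level 0: I
Level 1: K, M, Q, R, S, T
Level 2: F, G, H, J, N, O, P
Level 3: L
G first appears at level 2.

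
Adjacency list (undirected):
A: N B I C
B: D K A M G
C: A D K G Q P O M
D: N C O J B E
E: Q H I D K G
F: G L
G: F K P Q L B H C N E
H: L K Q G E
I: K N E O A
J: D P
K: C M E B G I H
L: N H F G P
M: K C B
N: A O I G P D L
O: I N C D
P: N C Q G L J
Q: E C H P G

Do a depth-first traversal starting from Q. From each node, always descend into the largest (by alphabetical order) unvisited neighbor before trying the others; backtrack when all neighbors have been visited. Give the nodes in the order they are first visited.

Visit Q
Q → P
P → N
N → O
O → I
I → K
K → M
M → C
C → G
G → L
L → H
H → E
E → D
D → J
D → B
B → A
L → F

Q -> P -> N -> O -> I -> K -> M -> C -> G -> L -> H -> E -> D -> J -> B -> A -> F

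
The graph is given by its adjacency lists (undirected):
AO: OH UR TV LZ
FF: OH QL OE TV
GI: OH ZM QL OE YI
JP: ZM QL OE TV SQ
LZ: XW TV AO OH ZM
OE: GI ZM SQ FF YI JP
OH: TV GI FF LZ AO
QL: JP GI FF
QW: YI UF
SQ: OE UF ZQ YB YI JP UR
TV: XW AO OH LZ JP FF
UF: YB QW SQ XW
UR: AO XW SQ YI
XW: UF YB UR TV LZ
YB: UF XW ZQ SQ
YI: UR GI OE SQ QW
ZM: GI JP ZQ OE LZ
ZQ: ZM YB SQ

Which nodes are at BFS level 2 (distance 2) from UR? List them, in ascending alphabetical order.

GI, JP, LZ, OE, OH, QW, TV, UF, YB, ZQ

Level 0: UR
Level 1: AO, SQ, XW, YI
Level 2: GI, JP, LZ, OE, OH, QW, TV, UF, YB, ZQ
Level 3: FF, QL, ZM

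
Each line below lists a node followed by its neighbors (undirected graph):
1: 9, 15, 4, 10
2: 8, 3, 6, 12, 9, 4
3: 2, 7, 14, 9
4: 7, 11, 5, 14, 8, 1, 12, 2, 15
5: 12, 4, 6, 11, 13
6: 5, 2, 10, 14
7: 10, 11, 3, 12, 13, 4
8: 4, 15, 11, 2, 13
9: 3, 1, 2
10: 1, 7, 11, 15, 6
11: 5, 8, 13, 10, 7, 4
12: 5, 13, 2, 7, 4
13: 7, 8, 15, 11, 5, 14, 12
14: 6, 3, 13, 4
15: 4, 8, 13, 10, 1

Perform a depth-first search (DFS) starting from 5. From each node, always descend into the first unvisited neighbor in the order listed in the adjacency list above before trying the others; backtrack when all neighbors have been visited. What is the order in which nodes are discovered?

5 → 12 → 13 → 7 → 10 → 1 → 9 → 3 → 2 → 8 → 4 → 11 → 14 → 6 → 15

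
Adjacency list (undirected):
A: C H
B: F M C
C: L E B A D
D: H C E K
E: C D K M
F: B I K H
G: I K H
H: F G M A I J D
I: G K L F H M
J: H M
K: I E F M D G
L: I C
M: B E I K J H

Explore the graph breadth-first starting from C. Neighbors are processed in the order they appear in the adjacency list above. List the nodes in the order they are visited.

C → L → E → B → A → D → I → K → M → F → H → G → J

Visit C; enqueue L, E, B, A, D → queue [L, E, B, A, D]
Visit L; enqueue I → queue [E, B, A, D, I]
Visit E; enqueue K, M → queue [B, A, D, I, K, M]
Visit B; enqueue F → queue [A, D, I, K, M, F]
Visit A; enqueue H → queue [D, I, K, M, F, H]
Visit D → queue [I, K, M, F, H]
Visit I; enqueue G → queue [K, M, F, H, G]
Visit K → queue [M, F, H, G]
Visit M; enqueue J → queue [F, H, G, J]
Visit F → queue [H, G, J]
Visit H → queue [G, J]
Visit G → queue [J]
Visit J → queue []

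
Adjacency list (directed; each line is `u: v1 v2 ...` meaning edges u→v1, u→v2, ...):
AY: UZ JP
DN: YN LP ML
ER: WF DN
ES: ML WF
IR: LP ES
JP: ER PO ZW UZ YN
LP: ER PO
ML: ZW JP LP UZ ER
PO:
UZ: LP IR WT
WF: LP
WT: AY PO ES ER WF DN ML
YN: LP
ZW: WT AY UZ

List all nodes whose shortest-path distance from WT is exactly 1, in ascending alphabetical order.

Level 0: WT
Level 1: AY, DN, ER, ES, ML, PO, WF
Level 2: JP, LP, UZ, YN, ZW
Level 3: IR

AY, DN, ER, ES, ML, PO, WF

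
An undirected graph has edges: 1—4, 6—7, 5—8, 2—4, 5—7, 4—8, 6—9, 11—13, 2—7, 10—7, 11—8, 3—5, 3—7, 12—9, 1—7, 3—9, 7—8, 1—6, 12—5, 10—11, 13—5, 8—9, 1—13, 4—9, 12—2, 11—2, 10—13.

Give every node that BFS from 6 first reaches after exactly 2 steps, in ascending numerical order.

Level 0: 6
Level 1: 1, 7, 9
Level 2: 2, 3, 4, 5, 8, 10, 12, 13
Level 3: 11

2, 3, 4, 5, 8, 10, 12, 13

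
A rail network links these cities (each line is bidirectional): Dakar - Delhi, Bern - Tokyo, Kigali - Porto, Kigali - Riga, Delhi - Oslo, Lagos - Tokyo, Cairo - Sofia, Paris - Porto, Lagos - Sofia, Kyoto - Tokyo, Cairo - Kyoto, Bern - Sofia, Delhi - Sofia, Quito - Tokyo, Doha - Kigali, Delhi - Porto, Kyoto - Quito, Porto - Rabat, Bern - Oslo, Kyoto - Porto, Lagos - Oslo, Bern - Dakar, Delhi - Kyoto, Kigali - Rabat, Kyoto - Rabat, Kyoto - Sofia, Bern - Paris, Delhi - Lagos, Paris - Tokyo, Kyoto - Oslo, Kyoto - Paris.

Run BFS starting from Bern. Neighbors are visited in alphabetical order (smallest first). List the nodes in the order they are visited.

Bern Dakar Oslo Paris Sofia Tokyo Delhi Kyoto Lagos Porto Cairo Quito Rabat Kigali Doha Riga

Visit Bern; enqueue Dakar, Oslo, Paris, Sofia, Tokyo → queue [Dakar, Oslo, Paris, Sofia, Tokyo]
Visit Dakar; enqueue Delhi → queue [Oslo, Paris, Sofia, Tokyo, Delhi]
Visit Oslo; enqueue Kyoto, Lagos → queue [Paris, Sofia, Tokyo, Delhi, Kyoto, Lagos]
Visit Paris; enqueue Porto → queue [Sofia, Tokyo, Delhi, Kyoto, Lagos, Porto]
Visit Sofia; enqueue Cairo → queue [Tokyo, Delhi, Kyoto, Lagos, Porto, Cairo]
Visit Tokyo; enqueue Quito → queue [Delhi, Kyoto, Lagos, Porto, Cairo, Quito]
Visit Delhi → queue [Kyoto, Lagos, Porto, Cairo, Quito]
Visit Kyoto; enqueue Rabat → queue [Lagos, Porto, Cairo, Quito, Rabat]
Visit Lagos → queue [Porto, Cairo, Quito, Rabat]
Visit Porto; enqueue Kigali → queue [Cairo, Quito, Rabat, Kigali]
Visit Cairo → queue [Quito, Rabat, Kigali]
Visit Quito → queue [Rabat, Kigali]
Visit Rabat → queue [Kigali]
Visit Kigali; enqueue Doha, Riga → queue [Doha, Riga]
Visit Doha → queue [Riga]
Visit Riga → queue []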